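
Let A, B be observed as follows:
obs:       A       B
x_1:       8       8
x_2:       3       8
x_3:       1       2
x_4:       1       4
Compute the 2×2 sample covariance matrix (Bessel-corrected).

Step 1 — column means:
  mean(A) = (8 + 3 + 1 + 1) / 4 = 13/4 = 3.25
  mean(B) = (8 + 8 + 2 + 4) / 4 = 22/4 = 5.5

Step 2 — sample covariance S[i,j] = (1/(n-1)) · Σ_k (x_{k,i} - mean_i) · (x_{k,j} - mean_j), with n-1 = 3.
  S[A,A] = ((4.75)·(4.75) + (-0.25)·(-0.25) + (-2.25)·(-2.25) + (-2.25)·(-2.25)) / 3 = 32.75/3 = 10.9167
  S[A,B] = ((4.75)·(2.5) + (-0.25)·(2.5) + (-2.25)·(-3.5) + (-2.25)·(-1.5)) / 3 = 22.5/3 = 7.5
  S[B,B] = ((2.5)·(2.5) + (2.5)·(2.5) + (-3.5)·(-3.5) + (-1.5)·(-1.5)) / 3 = 27/3 = 9

S is symmetric (S[j,i] = S[i,j]). Assembling:

S = [[10.9167, 7.5],
 [7.5, 9]]


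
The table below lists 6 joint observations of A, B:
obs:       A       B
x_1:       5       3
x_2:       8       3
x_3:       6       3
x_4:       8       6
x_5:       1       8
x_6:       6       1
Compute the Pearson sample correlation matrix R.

Step 1 — column means:
  mean(A) = (5 + 8 + 6 + 8 + 1 + 6) / 6 = 34/6 = 5.6667
  mean(B) = (3 + 3 + 3 + 6 + 8 + 1) / 6 = 24/6 = 4

Step 2 — sample variances and covariances s[i,j] = (1/(n-1)) · Σ_k (x_{k,i} - mean_i) · (x_{k,j} - mean_j), with n-1 = 5:
  s[A,A] = ((-0.6667)·(-0.6667) + (2.3333)·(2.3333) + (0.3333)·(0.3333) + (2.3333)·(2.3333) + (-4.6667)·(-4.6667) + (0.3333)·(0.3333)) / 5 = 33.3333/5 = 6.6667
  s[A,B] = ((-0.6667)·(-1) + (2.3333)·(-1) + (0.3333)·(-1) + (2.3333)·(2) + (-4.6667)·(4) + (0.3333)·(-3)) / 5 = -17/5 = -3.4
  s[B,B] = ((-1)·(-1) + (-1)·(-1) + (-1)·(-1) + (2)·(2) + (4)·(4) + (-3)·(-3)) / 5 = 32/5 = 6.4
  Sample standard deviations s_i = √(s[i,i]):
  s(A) = √(6.6667) = 2.582
  s(B) = √(6.4) = 2.5298

Step 3 — r_{ij} = s_{ij} / (s_i · s_j):
  r[A,A] = 1 (diagonal).
  r[A,B] = -3.4 / (2.582 · 2.5298) = -3.4 / 6.532 = -0.5205
  r[B,B] = 1 (diagonal).

R is symmetric with unit diagonal. Assembling:

R = [[1, -0.5205],
 [-0.5205, 1]]


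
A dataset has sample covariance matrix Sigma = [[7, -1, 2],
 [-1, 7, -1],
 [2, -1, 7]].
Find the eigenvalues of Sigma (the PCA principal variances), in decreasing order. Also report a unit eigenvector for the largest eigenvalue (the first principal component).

Step 1 — characteristic polynomial p(λ) = det(λI - Sigma) = λ³ - tr·λ² + c_1·λ - det, where tr = trace, c_1 = sum of the principal 2×2 minors, det = det(Sigma):
  tr = 7 + 7 + 7 = 21,
  c_1 = (7·7 - (-1)²) + (7·7 - (2)²) + (7·7 - (-1)²) = 48 + 45 + 48 = 141,
  det = 7·(7·7 - (-1)²) - (-1)·((-1)·7 - (-1)·(2)) + (2)·((-1)·(-1) - 7·(2)) = 7·(48) - (-1)·(-5) + (2)·(-13) = 305.
  So p(λ) = λ³ - 21λ² + 141λ - 305.
Step 2 — look for an integer root (rational root theorem: any rational root is an integer divisor of 305). Testing λ = 5:
  p(5) = 125 - 525 + 705 - 305 = 0  ✓
  Dividing out (λ - 5): p(λ) = (λ - 5)(λ² - 16λ + 61).
Step 3 — remaining eigenvalues from the quadratic λ² - 16λ + 61 = 0:
  Δ = 16² - 4·61 = 256 - 244 = 12,  λ = (16 ± √12)/2 = (16 ± 3.4641)/2 ≈ 9.7321 or 6.2679.
  Sorted: λ_1 = 9.7321,  λ_2 = 6.2679,  λ_3 = 5  (check: sum = 21 = tr ✓).

Step 4 — unit eigenvector for λ_1 ≈ 9.7321: v spans the null space of (Sigma - λ_1 I), whose rows are
  r_1 = (-2.7321, -1, 2),  r_2 = (-1, -2.7321, -1),  r_3 = (2, -1, -2.7321).
  v is orthogonal to every row, so take v ∝ r_1 × r_2 = ((-1)·(-1) - (2)·(-2.7321), (2)·(-1) - (-2.7321)·(-1), (-2.7321)·(-2.7321) - (-1)·(-1)) ≈ (6.4641, -4.7321, 6.4641).
  Let u = (6.4641, -4.7321, 6.4641).
  ||u|| = √((6.4641)² + (-4.7321)² + (6.4641)²) = √(105.9615) ≈ 10.2938,  v_1 = u/||u|| ≈ (0.628, -0.4597, 0.628) (||v_1|| = 1).

λ_1 = 9.7321,  λ_2 = 6.2679,  λ_3 = 5;  v_1 ≈ (0.628, -0.4597, 0.628)


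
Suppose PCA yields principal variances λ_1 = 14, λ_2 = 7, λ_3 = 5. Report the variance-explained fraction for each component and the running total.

Step 1 — total variance = trace(Sigma) = Σ λ_i = 14 + 7 + 5 = 26.

Step 2 — fraction explained by component i = λ_i / Σ λ:
  PC1: 14/26 = 0.5385
  PC2: 7/26 = 0.2692
  PC3: 5/26 = 0.1923

Step 3 — cumulative fraction after k components = (λ_1 + ... + λ_k) / Σ λ:
  k = 1: 14/26 = 0.5385
  k = 2: (14 + 7)/26 = 21/26 = 0.8077
  k = 3: (14 + 7 + 5)/26 = 26/26 = 1

Summary (fraction, with percent):

explained: PC1 0.5385 (53.85%), PC2 0.2692 (26.92%), PC3 0.1923 (19.23%);  cumulative: 0.5385, 0.8077, 1


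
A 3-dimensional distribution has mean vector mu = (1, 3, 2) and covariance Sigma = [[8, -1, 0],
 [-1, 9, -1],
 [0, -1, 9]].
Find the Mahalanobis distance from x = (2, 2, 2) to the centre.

Step 1 — centre the observation: (x - mu) = (1, -1, 0).

Step 2 — invert Sigma (cofactor / det for 3×3, or solve directly):
  Sigma^{-1} = [[0.1268, 0.0143, 0.0016],
 [0.0143, 0.1141, 0.0127],
 [0.0016, 0.0127, 0.1125]].

Step 3 — form the quadratic (x - mu)^T · Sigma^{-1} · (x - mu):
  Sigma^{-1} · (x - mu) = (0.1125, -0.0998, -0.0111).
  (x - mu)^T · [Sigma^{-1} · (x - mu)] = (1)·(0.1125) + (-1)·(-0.0998) + (0)·(-0.0111) = 0.2124.

Step 4 — take square root: d = √(0.2124) ≈ 0.4608.

d(x, mu) = √(0.2124) ≈ 0.4608


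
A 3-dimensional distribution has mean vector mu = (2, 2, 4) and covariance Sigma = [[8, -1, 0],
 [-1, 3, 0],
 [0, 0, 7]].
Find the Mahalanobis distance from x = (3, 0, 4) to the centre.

Step 1 — centre the observation: (x - mu) = (1, -2, 0).

Step 2 — invert Sigma (cofactor / det for 3×3, or solve directly):
  Sigma^{-1} = [[0.1304, 0.0435, 0],
 [0.0435, 0.3478, 0],
 [0, 0, 0.1429]].

Step 3 — form the quadratic (x - mu)^T · Sigma^{-1} · (x - mu):
  Sigma^{-1} · (x - mu) = (0.0435, -0.6522, 0).
  (x - mu)^T · [Sigma^{-1} · (x - mu)] = (1)·(0.0435) + (-2)·(-0.6522) + (0)·(0) = 1.3478.

Step 4 — take square root: d = √(1.3478) ≈ 1.161.

d(x, mu) = √(1.3478) ≈ 1.161


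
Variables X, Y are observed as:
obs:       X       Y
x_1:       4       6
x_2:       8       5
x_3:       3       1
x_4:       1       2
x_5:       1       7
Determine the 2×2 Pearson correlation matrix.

Step 1 — column means:
  mean(X) = (4 + 8 + 3 + 1 + 1) / 5 = 17/5 = 3.4
  mean(Y) = (6 + 5 + 1 + 2 + 7) / 5 = 21/5 = 4.2

Step 2 — sample variances and covariances s[i,j] = (1/(n-1)) · Σ_k (x_{k,i} - mean_i) · (x_{k,j} - mean_j), with n-1 = 4:
  s[X,X] = ((0.6)·(0.6) + (4.6)·(4.6) + (-0.4)·(-0.4) + (-2.4)·(-2.4) + (-2.4)·(-2.4)) / 4 = 33.2/4 = 8.3
  s[X,Y] = ((0.6)·(1.8) + (4.6)·(0.8) + (-0.4)·(-3.2) + (-2.4)·(-2.2) + (-2.4)·(2.8)) / 4 = 4.6/4 = 1.15
  s[Y,Y] = ((1.8)·(1.8) + (0.8)·(0.8) + (-3.2)·(-3.2) + (-2.2)·(-2.2) + (2.8)·(2.8)) / 4 = 26.8/4 = 6.7
  Sample standard deviations s_i = √(s[i,i]):
  s(X) = √(8.3) = 2.881
  s(Y) = √(6.7) = 2.5884

Step 3 — r_{ij} = s_{ij} / (s_i · s_j):
  r[X,X] = 1 (diagonal).
  r[X,Y] = 1.15 / (2.881 · 2.5884) = 1.15 / 7.4572 = 0.1542
  r[Y,Y] = 1 (diagonal).

R is symmetric with unit diagonal. Assembling:

R = [[1, 0.1542],
 [0.1542, 1]]


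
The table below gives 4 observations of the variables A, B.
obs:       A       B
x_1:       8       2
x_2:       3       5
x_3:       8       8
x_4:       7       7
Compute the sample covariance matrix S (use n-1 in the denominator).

Step 1 — column means:
  mean(A) = (8 + 3 + 8 + 7) / 4 = 26/4 = 6.5
  mean(B) = (2 + 5 + 8 + 7) / 4 = 22/4 = 5.5

Step 2 — sample covariance S[i,j] = (1/(n-1)) · Σ_k (x_{k,i} - mean_i) · (x_{k,j} - mean_j), with n-1 = 3.
  S[A,A] = ((1.5)·(1.5) + (-3.5)·(-3.5) + (1.5)·(1.5) + (0.5)·(0.5)) / 3 = 17/3 = 5.6667
  S[A,B] = ((1.5)·(-3.5) + (-3.5)·(-0.5) + (1.5)·(2.5) + (0.5)·(1.5)) / 3 = 1/3 = 0.3333
  S[B,B] = ((-3.5)·(-3.5) + (-0.5)·(-0.5) + (2.5)·(2.5) + (1.5)·(1.5)) / 3 = 21/3 = 7

S is symmetric (S[j,i] = S[i,j]). Assembling:

S = [[5.6667, 0.3333],
 [0.3333, 7]]


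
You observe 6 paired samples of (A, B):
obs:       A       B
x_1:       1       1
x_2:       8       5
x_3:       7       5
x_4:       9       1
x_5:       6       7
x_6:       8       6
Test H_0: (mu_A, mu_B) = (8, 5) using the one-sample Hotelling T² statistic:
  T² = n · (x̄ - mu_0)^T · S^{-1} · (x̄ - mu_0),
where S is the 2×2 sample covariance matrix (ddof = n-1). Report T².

Step 1 — sample mean vector:
  mean(A) = (1 + 8 + 7 + 9 + 6 + 8) / 6 = 39/6 = 6.5
  mean(B) = (1 + 5 + 5 + 1 + 7 + 6) / 6 = 25/6 = 4.1667
  x̄ = (6.5, 4.1667),  deviation x̄ - mu_0 = (6.5, 4.1667) - (8, 5) = (-1.5, -0.8333).

Step 2 — sample covariance matrix, S[i,j] = (1/(n-1)) · Σ_k (x_{k,i} - mean_i) · (x_{k,j} - mean_j), divisor n-1 = 5:
  S[A,A] = ((-5.5)·(-5.5) + (1.5)·(1.5) + (0.5)·(0.5) + (2.5)·(2.5) + (-0.5)·(-0.5) + (1.5)·(1.5)) / 5 = 41.5/5 = 8.3
  S[A,B] = ((-5.5)·(-3.1667) + (1.5)·(0.8333) + (0.5)·(0.8333) + (2.5)·(-3.1667) + (-0.5)·(2.8333) + (1.5)·(1.8333)) / 5 = 12.5/5 = 2.5
  S[B,B] = ((-3.1667)·(-3.1667) + (0.8333)·(0.8333) + (0.8333)·(0.8333) + (-3.1667)·(-3.1667) + (2.8333)·(2.8333) + (1.8333)·(1.8333)) / 5 = 32.8333/5 = 6.5667
  S = [[8.3, 2.5],
 [2.5, 6.5667]].

Step 3 — invert S. det(S) = 8.3·6.5667 - (2.5)² = 48.2533.
  S^{-1} = (1/det) · [[d, -b], [-b, a]] = [[0.1361, -0.0518],
 [-0.0518, 0.172]].

Step 4 — quadratic form (x̄ - mu_0)^T · S^{-1} · (x̄ - mu_0):
  S^{-1} · (x̄ - mu_0) = (-0.161, -0.0656),
  (x̄ - mu_0)^T · [...] = (-1.5)·(-0.161) + (-0.8333)·(-0.0656) = 0.2961.

Step 5 — scale by n: T² = 6 · 0.2961 = 1.7767.

T² ≈ 1.7767


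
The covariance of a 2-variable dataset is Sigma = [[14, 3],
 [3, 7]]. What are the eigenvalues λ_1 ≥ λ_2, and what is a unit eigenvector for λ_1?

Step 1 — characteristic polynomial of 2×2 Sigma:
  det(Sigma - λI) = λ² - trace · λ + det = 0.
  trace = 14 + 7 = 21, det = 14·7 - (3)² = 89.
Step 2 — discriminant:
  Δ = trace² - 4·det = 441 - 356 = 85.
Step 3 — eigenvalues:
  λ = (trace ± √Δ)/2 = (21 ± 9.2195)/2,
  λ_1 = 15.1098,  λ_2 = 5.8902.

Step 4 — unit eigenvector for λ_1: solve (Sigma - λ_1 I)v = 0. First row:
  (14 - 15.1098)·v_x + (3)·v_y = 0, i.e. (-1.1098)·v_x + (3)·v_y = 0,
  so v ∝ (b, λ_1 - a) = (3, 1.1098) = u.
  ||u|| = √((3)² + (1.1098)²) = √(10.2316) ≈ 3.1987,
  v_1 = u/||u|| ≈ (0.9379, 0.3469) (||v_1|| = 1).

λ_1 = 15.1098,  λ_2 = 5.8902;  v_1 ≈ (0.9379, 0.3469)


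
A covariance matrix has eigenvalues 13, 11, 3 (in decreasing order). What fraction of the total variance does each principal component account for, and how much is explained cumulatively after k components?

Step 1 — total variance = trace(Sigma) = Σ λ_i = 13 + 11 + 3 = 27.

Step 2 — fraction explained by component i = λ_i / Σ λ:
  PC1: 13/27 = 0.4815
  PC2: 11/27 = 0.4074
  PC3: 3/27 = 0.1111

Step 3 — cumulative fraction after k components = (λ_1 + ... + λ_k) / Σ λ:
  k = 1: 13/27 = 0.4815
  k = 2: (13 + 11)/27 = 24/27 = 0.8889
  k = 3: (13 + 11 + 3)/27 = 27/27 = 1

Summary (fraction, with percent):

explained: PC1 0.4815 (48.15%), PC2 0.4074 (40.74%), PC3 0.1111 (11.11%);  cumulative: 0.4815, 0.8889, 1


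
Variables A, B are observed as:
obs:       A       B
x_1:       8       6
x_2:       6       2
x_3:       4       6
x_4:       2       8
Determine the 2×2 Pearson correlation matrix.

Step 1 — column means:
  mean(A) = (8 + 6 + 4 + 2) / 4 = 20/4 = 5
  mean(B) = (6 + 2 + 6 + 8) / 4 = 22/4 = 5.5

Step 2 — sample variances and covariances s[i,j] = (1/(n-1)) · Σ_k (x_{k,i} - mean_i) · (x_{k,j} - mean_j), with n-1 = 3:
  s[A,A] = ((3)·(3) + (1)·(1) + (-1)·(-1) + (-3)·(-3)) / 3 = 20/3 = 6.6667
  s[A,B] = ((3)·(0.5) + (1)·(-3.5) + (-1)·(0.5) + (-3)·(2.5)) / 3 = -10/3 = -3.3333
  s[B,B] = ((0.5)·(0.5) + (-3.5)·(-3.5) + (0.5)·(0.5) + (2.5)·(2.5)) / 3 = 19/3 = 6.3333
  Sample standard deviations s_i = √(s[i,i]):
  s(A) = √(6.6667) = 2.582
  s(B) = √(6.3333) = 2.5166

Step 3 — r_{ij} = s_{ij} / (s_i · s_j):
  r[A,A] = 1 (diagonal).
  r[A,B] = -3.3333 / (2.582 · 2.5166) = -3.3333 / 6.4979 = -0.513
  r[B,B] = 1 (diagonal).

R is symmetric with unit diagonal. Assembling:

R = [[1, -0.513],
 [-0.513, 1]]


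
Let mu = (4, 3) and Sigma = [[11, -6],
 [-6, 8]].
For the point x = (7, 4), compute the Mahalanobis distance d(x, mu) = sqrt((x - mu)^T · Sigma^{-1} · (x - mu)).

Step 1 — centre the observation: (x - mu) = (3, 1).

Step 2 — invert Sigma. det(Sigma) = 11·8 - (-6)² = 52.
  Sigma^{-1} = (1/det) · [[d, -b], [-b, a]] = [[0.1538, 0.1154],
 [0.1154, 0.2115]].

Step 3 — form the quadratic (x - mu)^T · Sigma^{-1} · (x - mu):
  Sigma^{-1} · (x - mu) = (0.5769, 0.5577).
  (x - mu)^T · [Sigma^{-1} · (x - mu)] = (3)·(0.5769) + (1)·(0.5577) = 2.2885.

Step 4 — take square root: d = √(2.2885) ≈ 1.5128.

d(x, mu) = √(2.2885) ≈ 1.5128


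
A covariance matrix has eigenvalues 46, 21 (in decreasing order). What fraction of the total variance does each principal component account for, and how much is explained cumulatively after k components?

Step 1 — total variance = trace(Sigma) = Σ λ_i = 46 + 21 = 67.

Step 2 — fraction explained by component i = λ_i / Σ λ:
  PC1: 46/67 = 0.6866
  PC2: 21/67 = 0.3134

Step 3 — cumulative fraction after k components = (λ_1 + ... + λ_k) / Σ λ:
  k = 1: 46/67 = 0.6866
  k = 2: (46 + 21)/67 = 67/67 = 1

Summary (fraction, with percent):

explained: PC1 0.6866 (68.66%), PC2 0.3134 (31.34%);  cumulative: 0.6866, 1


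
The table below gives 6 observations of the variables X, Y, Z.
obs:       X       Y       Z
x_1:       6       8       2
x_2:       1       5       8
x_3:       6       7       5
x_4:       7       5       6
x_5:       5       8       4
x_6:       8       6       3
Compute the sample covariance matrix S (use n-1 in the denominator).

Step 1 — column means:
  mean(X) = (6 + 1 + 6 + 7 + 5 + 8) / 6 = 33/6 = 5.5
  mean(Y) = (8 + 5 + 7 + 5 + 8 + 6) / 6 = 39/6 = 6.5
  mean(Z) = (2 + 8 + 5 + 6 + 4 + 3) / 6 = 28/6 = 4.6667

Step 2 — sample covariance S[i,j] = (1/(n-1)) · Σ_k (x_{k,i} - mean_i) · (x_{k,j} - mean_j), with n-1 = 5.
  S[X,X] = ((0.5)·(0.5) + (-4.5)·(-4.5) + (0.5)·(0.5) + (1.5)·(1.5) + (-0.5)·(-0.5) + (2.5)·(2.5)) / 5 = 29.5/5 = 5.9
  S[X,Y] = ((0.5)·(1.5) + (-4.5)·(-1.5) + (0.5)·(0.5) + (1.5)·(-1.5) + (-0.5)·(1.5) + (2.5)·(-0.5)) / 5 = 3.5/5 = 0.7
  S[X,Z] = ((0.5)·(-2.6667) + (-4.5)·(3.3333) + (0.5)·(0.3333) + (1.5)·(1.3333) + (-0.5)·(-0.6667) + (2.5)·(-1.6667)) / 5 = -18/5 = -3.6
  S[Y,Y] = ((1.5)·(1.5) + (-1.5)·(-1.5) + (0.5)·(0.5) + (-1.5)·(-1.5) + (1.5)·(1.5) + (-0.5)·(-0.5)) / 5 = 9.5/5 = 1.9
  S[Y,Z] = ((1.5)·(-2.6667) + (-1.5)·(3.3333) + (0.5)·(0.3333) + (-1.5)·(1.3333) + (1.5)·(-0.6667) + (-0.5)·(-1.6667)) / 5 = -11/5 = -2.2
  S[Z,Z] = ((-2.6667)·(-2.6667) + (3.3333)·(3.3333) + (0.3333)·(0.3333) + (1.3333)·(1.3333) + (-0.6667)·(-0.6667) + (-1.6667)·(-1.6667)) / 5 = 23.3333/5 = 4.6667

S is symmetric (S[j,i] = S[i,j]). Assembling:

S = [[5.9, 0.7, -3.6],
 [0.7, 1.9, -2.2],
 [-3.6, -2.2, 4.6667]]


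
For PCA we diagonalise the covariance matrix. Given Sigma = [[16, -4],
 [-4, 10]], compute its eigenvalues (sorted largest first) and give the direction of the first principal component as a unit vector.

Step 1 — characteristic polynomial of 2×2 Sigma:
  det(Sigma - λI) = λ² - trace · λ + det = 0.
  trace = 16 + 10 = 26, det = 16·10 - (-4)² = 144.
Step 2 — discriminant:
  Δ = trace² - 4·det = 676 - 576 = 100.
Step 3 — eigenvalues:
  λ = (trace ± √Δ)/2 = (26 ± 10)/2,
  λ_1 = 18,  λ_2 = 8.

Step 4 — unit eigenvector for λ_1: solve (Sigma - λ_1 I)v = 0. First row:
  (16 - 18)·v_x + (-4)·v_y = 0, i.e. (-2)·v_x + (-4)·v_y = 0,
  so v ∝ (b, λ_1 - a) = (-4, 2); multiply by -1 so the first entry is positive: u = (4, -2).
  ||u|| = √((4)² + (-2)²) = √(20) ≈ 4.4721,
  v_1 = u/||u|| ≈ (0.8944, -0.4472) (||v_1|| = 1).

λ_1 = 18,  λ_2 = 8;  v_1 ≈ (0.8944, -0.4472)


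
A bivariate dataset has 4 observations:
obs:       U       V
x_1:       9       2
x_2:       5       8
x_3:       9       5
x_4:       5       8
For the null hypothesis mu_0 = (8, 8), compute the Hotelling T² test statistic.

Step 1 — sample mean vector:
  mean(U) = (9 + 5 + 9 + 5) / 4 = 28/4 = 7
  mean(V) = (2 + 8 + 5 + 8) / 4 = 23/4 = 5.75
  x̄ = (7, 5.75),  deviation x̄ - mu_0 = (7, 5.75) - (8, 8) = (-1, -2.25).

Step 2 — sample covariance matrix, S[i,j] = (1/(n-1)) · Σ_k (x_{k,i} - mean_i) · (x_{k,j} - mean_j), divisor n-1 = 3:
  S[U,U] = ((2)·(2) + (-2)·(-2) + (2)·(2) + (-2)·(-2)) / 3 = 16/3 = 5.3333
  S[U,V] = ((2)·(-3.75) + (-2)·(2.25) + (2)·(-0.75) + (-2)·(2.25)) / 3 = -18/3 = -6
  S[V,V] = ((-3.75)·(-3.75) + (2.25)·(2.25) + (-0.75)·(-0.75) + (2.25)·(2.25)) / 3 = 24.75/3 = 8.25
  S = [[5.3333, -6],
 [-6, 8.25]].

Step 3 — invert S. det(S) = 5.3333·8.25 - (-6)² = 8.
  S^{-1} = (1/det) · [[d, -b], [-b, a]] = [[1.0313, 0.75],
 [0.75, 0.6667]].

Step 4 — quadratic form (x̄ - mu_0)^T · S^{-1} · (x̄ - mu_0):
  S^{-1} · (x̄ - mu_0) = (-2.7188, -2.25),
  (x̄ - mu_0)^T · [...] = (-1)·(-2.7188) + (-2.25)·(-2.25) = 7.7813.

Step 5 — scale by n: T² = 4 · 7.7813 = 31.125.

T² ≈ 31.125


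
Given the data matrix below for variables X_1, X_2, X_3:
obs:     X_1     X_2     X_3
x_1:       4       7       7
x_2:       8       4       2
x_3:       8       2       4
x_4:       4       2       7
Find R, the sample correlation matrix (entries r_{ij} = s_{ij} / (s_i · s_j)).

Step 1 — column means:
  mean(X_1) = (4 + 8 + 8 + 4) / 4 = 24/4 = 6
  mean(X_2) = (7 + 4 + 2 + 2) / 4 = 15/4 = 3.75
  mean(X_3) = (7 + 2 + 4 + 7) / 4 = 20/4 = 5

Step 2 — sample variances and covariances s[i,j] = (1/(n-1)) · Σ_k (x_{k,i} - mean_i) · (x_{k,j} - mean_j), with n-1 = 3:
  s[X_1,X_1] = ((-2)·(-2) + (2)·(2) + (2)·(2) + (-2)·(-2)) / 3 = 16/3 = 5.3333
  s[X_1,X_2] = ((-2)·(3.25) + (2)·(0.25) + (2)·(-1.75) + (-2)·(-1.75)) / 3 = -6/3 = -2
  s[X_1,X_3] = ((-2)·(2) + (2)·(-3) + (2)·(-1) + (-2)·(2)) / 3 = -16/3 = -5.3333
  s[X_2,X_2] = ((3.25)·(3.25) + (0.25)·(0.25) + (-1.75)·(-1.75) + (-1.75)·(-1.75)) / 3 = 16.75/3 = 5.5833
  s[X_2,X_3] = ((3.25)·(2) + (0.25)·(-3) + (-1.75)·(-1) + (-1.75)·(2)) / 3 = 4/3 = 1.3333
  s[X_3,X_3] = ((2)·(2) + (-3)·(-3) + (-1)·(-1) + (2)·(2)) / 3 = 18/3 = 6
  Sample standard deviations s_i = √(s[i,i]):
  s(X_1) = √(5.3333) = 2.3094
  s(X_2) = √(5.5833) = 2.3629
  s(X_3) = √(6) = 2.4495

Step 3 — r_{ij} = s_{ij} / (s_i · s_j):
  r[X_1,X_1] = 1 (diagonal).
  r[X_1,X_2] = -2 / (2.3094 · 2.3629) = -2 / 5.4569 = -0.3665
  r[X_1,X_3] = -5.3333 / (2.3094 · 2.4495) = -5.3333 / 5.6569 = -0.9428
  r[X_2,X_2] = 1 (diagonal).
  r[X_2,X_3] = 1.3333 / (2.3629 · 2.4495) = 1.3333 / 5.7879 = 0.2304
  r[X_3,X_3] = 1 (diagonal).

R is symmetric with unit diagonal. Assembling:

R = [[1, -0.3665, -0.9428],
 [-0.3665, 1, 0.2304],
 [-0.9428, 0.2304, 1]]


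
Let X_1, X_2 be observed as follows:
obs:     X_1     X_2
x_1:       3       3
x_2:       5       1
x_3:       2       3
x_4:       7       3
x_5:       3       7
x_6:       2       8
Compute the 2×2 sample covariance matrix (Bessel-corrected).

Step 1 — column means:
  mean(X_1) = (3 + 5 + 2 + 7 + 3 + 2) / 6 = 22/6 = 3.6667
  mean(X_2) = (3 + 1 + 3 + 3 + 7 + 8) / 6 = 25/6 = 4.1667

Step 2 — sample covariance S[i,j] = (1/(n-1)) · Σ_k (x_{k,i} - mean_i) · (x_{k,j} - mean_j), with n-1 = 5.
  S[X_1,X_1] = ((-0.6667)·(-0.6667) + (1.3333)·(1.3333) + (-1.6667)·(-1.6667) + (3.3333)·(3.3333) + (-0.6667)·(-0.6667) + (-1.6667)·(-1.6667)) / 5 = 19.3333/5 = 3.8667
  S[X_1,X_2] = ((-0.6667)·(-1.1667) + (1.3333)·(-3.1667) + (-1.6667)·(-1.1667) + (3.3333)·(-1.1667) + (-0.6667)·(2.8333) + (-1.6667)·(3.8333)) / 5 = -13.6667/5 = -2.7333
  S[X_2,X_2] = ((-1.1667)·(-1.1667) + (-3.1667)·(-3.1667) + (-1.1667)·(-1.1667) + (-1.1667)·(-1.1667) + (2.8333)·(2.8333) + (3.8333)·(3.8333)) / 5 = 36.8333/5 = 7.3667

S is symmetric (S[j,i] = S[i,j]). Assembling:

S = [[3.8667, -2.7333],
 [-2.7333, 7.3667]]


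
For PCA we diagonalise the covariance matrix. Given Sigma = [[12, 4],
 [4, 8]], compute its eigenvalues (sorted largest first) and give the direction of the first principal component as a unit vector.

Step 1 — characteristic polynomial of 2×2 Sigma:
  det(Sigma - λI) = λ² - trace · λ + det = 0.
  trace = 12 + 8 = 20, det = 12·8 - (4)² = 80.
Step 2 — discriminant:
  Δ = trace² - 4·det = 400 - 320 = 80.
Step 3 — eigenvalues:
  λ = (trace ± √Δ)/2 = (20 ± 8.9443)/2,
  λ_1 = 14.4721,  λ_2 = 5.5279.

Step 4 — unit eigenvector for λ_1: solve (Sigma - λ_1 I)v = 0. First row:
  (12 - 14.4721)·v_x + (4)·v_y = 0, i.e. (-2.4721)·v_x + (4)·v_y = 0,
  so v ∝ (b, λ_1 - a) = (4, 2.4721) = u.
  ||u|| = √((4)² + (2.4721)²) = √(22.1115) ≈ 4.7023,
  v_1 = u/||u|| ≈ (0.8507, 0.5257) (||v_1|| = 1).

λ_1 = 14.4721,  λ_2 = 5.5279;  v_1 ≈ (0.8507, 0.5257)


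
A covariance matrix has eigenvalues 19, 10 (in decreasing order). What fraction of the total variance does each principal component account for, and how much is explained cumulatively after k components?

Step 1 — total variance = trace(Sigma) = Σ λ_i = 19 + 10 = 29.

Step 2 — fraction explained by component i = λ_i / Σ λ:
  PC1: 19/29 = 0.6552
  PC2: 10/29 = 0.3448

Step 3 — cumulative fraction after k components = (λ_1 + ... + λ_k) / Σ λ:
  k = 1: 19/29 = 0.6552
  k = 2: (19 + 10)/29 = 29/29 = 1

Summary (fraction, with percent):

explained: PC1 0.6552 (65.52%), PC2 0.3448 (34.48%);  cumulative: 0.6552, 1


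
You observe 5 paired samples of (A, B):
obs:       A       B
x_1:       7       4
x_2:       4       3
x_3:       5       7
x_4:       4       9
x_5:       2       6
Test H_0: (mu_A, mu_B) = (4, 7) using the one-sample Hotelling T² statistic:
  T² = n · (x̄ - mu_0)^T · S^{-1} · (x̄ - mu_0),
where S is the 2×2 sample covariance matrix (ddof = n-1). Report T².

Step 1 — sample mean vector:
  mean(A) = (7 + 4 + 5 + 4 + 2) / 5 = 22/5 = 4.4
  mean(B) = (4 + 3 + 7 + 9 + 6) / 5 = 29/5 = 5.8
  x̄ = (4.4, 5.8),  deviation x̄ - mu_0 = (4.4, 5.8) - (4, 7) = (0.4, -1.2).

Step 2 — sample covariance matrix, S[i,j] = (1/(n-1)) · Σ_k (x_{k,i} - mean_i) · (x_{k,j} - mean_j), divisor n-1 = 4:
  S[A,A] = ((2.6)·(2.6) + (-0.4)·(-0.4) + (0.6)·(0.6) + (-0.4)·(-0.4) + (-2.4)·(-2.4)) / 4 = 13.2/4 = 3.3
  S[A,B] = ((2.6)·(-1.8) + (-0.4)·(-2.8) + (0.6)·(1.2) + (-0.4)·(3.2) + (-2.4)·(0.2)) / 4 = -4.6/4 = -1.15
  S[B,B] = ((-1.8)·(-1.8) + (-2.8)·(-2.8) + (1.2)·(1.2) + (3.2)·(3.2) + (0.2)·(0.2)) / 4 = 22.8/4 = 5.7
  S = [[3.3, -1.15],
 [-1.15, 5.7]].

Step 3 — invert S. det(S) = 3.3·5.7 - (-1.15)² = 17.4875.
  S^{-1} = (1/det) · [[d, -b], [-b, a]] = [[0.3259, 0.0658],
 [0.0658, 0.1887]].

Step 4 — quadratic form (x̄ - mu_0)^T · S^{-1} · (x̄ - mu_0):
  S^{-1} · (x̄ - mu_0) = (0.0515, -0.2001),
  (x̄ - mu_0)^T · [...] = (0.4)·(0.0515) + (-1.2)·(-0.2001) = 0.2608.

Step 5 — scale by n: T² = 5 · 0.2608 = 1.3038.

T² ≈ 1.3038


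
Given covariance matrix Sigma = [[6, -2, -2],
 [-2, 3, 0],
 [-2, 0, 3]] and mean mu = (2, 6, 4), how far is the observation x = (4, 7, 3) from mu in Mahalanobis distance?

Step 1 — centre the observation: (x - mu) = (2, 1, -1).

Step 2 — invert Sigma (cofactor / det for 3×3, or solve directly):
  Sigma^{-1} = [[0.3, 0.2, 0.2],
 [0.2, 0.4667, 0.1333],
 [0.2, 0.1333, 0.4667]].

Step 3 — form the quadratic (x - mu)^T · Sigma^{-1} · (x - mu):
  Sigma^{-1} · (x - mu) = (0.6, 0.7333, 0.0667).
  (x - mu)^T · [Sigma^{-1} · (x - mu)] = (2)·(0.6) + (1)·(0.7333) + (-1)·(0.0667) = 1.8667.

Step 4 — take square root: d = √(1.8667) ≈ 1.3663.

d(x, mu) = √(1.8667) ≈ 1.3663


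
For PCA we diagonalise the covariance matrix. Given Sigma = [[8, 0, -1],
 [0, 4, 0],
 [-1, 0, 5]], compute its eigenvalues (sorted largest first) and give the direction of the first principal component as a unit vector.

Step 1 — characteristic polynomial p(λ) = det(λI - Sigma) = λ³ - tr·λ² + c_1·λ - det, where tr = trace, c_1 = sum of the principal 2×2 minors, det = det(Sigma):
  tr = 8 + 4 + 5 = 17,
  c_1 = (8·4 - (0)²) + (8·5 - (-1)²) + (4·5 - (0)²) = 32 + 39 + 20 = 91,
  det = 8·(4·5 - (0)²) - (0)·((0)·5 - (0)·(-1)) + (-1)·((0)·(0) - 4·(-1)) = 8·(20) - (0)·(0) + (-1)·(4) = 156.
  So p(λ) = λ³ - 17λ² + 91λ - 156.
Step 2 — look for an integer root (rational root theorem: any rational root is an integer divisor of 156). Testing λ = 4:
  p(4) = 64 - 272 + 364 - 156 = 0  ✓
  Dividing out (λ - 4): p(λ) = (λ - 4)(λ² - 13λ + 39).
Step 3 — remaining eigenvalues from the quadratic λ² - 13λ + 39 = 0:
  Δ = 13² - 4·39 = 169 - 156 = 13,  λ = (13 ± √13)/2 = (13 ± 3.6056)/2 ≈ 8.3028 or 4.6972.
  Sorted: λ_1 = 8.3028,  λ_2 = 4.6972,  λ_3 = 4  (check: sum = 17 = tr ✓).

Step 4 — unit eigenvector for λ_1 ≈ 8.3028: v spans the null space of (Sigma - λ_1 I), whose rows are
  r_1 = (-0.3028, 0, -1),  r_2 = (0, -4.3028, 0),  r_3 = (-1, 0, -3.3028).
  v is orthogonal to every row, so take v ∝ r_1 × r_2 = ((0)·(0) - (-1)·(-4.3028), (-1)·(0) - (-0.3028)·(0), (-0.3028)·(-4.3028) - (0)·(0)) ≈ (-4.3028, 0, 1.3028).
  Rescale (multiply by -1 so the first nonzero entry is positive): u = (4.3028, 0, -1.3028).
  ||u|| = √((4.3028)² + (0)² + (-1.3028)²) = √(20.2111) ≈ 4.4957,  v_1 = u/||u|| ≈ (0.9571, 0, -0.2898) (||v_1|| = 1).

λ_1 = 8.3028,  λ_2 = 4.6972,  λ_3 = 4;  v_1 ≈ (0.9571, 0, -0.2898)


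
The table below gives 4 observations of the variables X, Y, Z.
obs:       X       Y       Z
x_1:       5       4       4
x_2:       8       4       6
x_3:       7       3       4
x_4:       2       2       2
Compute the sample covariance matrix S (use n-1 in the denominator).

Step 1 — column means:
  mean(X) = (5 + 8 + 7 + 2) / 4 = 22/4 = 5.5
  mean(Y) = (4 + 4 + 3 + 2) / 4 = 13/4 = 3.25
  mean(Z) = (4 + 6 + 4 + 2) / 4 = 16/4 = 4

Step 2 — sample covariance S[i,j] = (1/(n-1)) · Σ_k (x_{k,i} - mean_i) · (x_{k,j} - mean_j), with n-1 = 3.
  S[X,X] = ((-0.5)·(-0.5) + (2.5)·(2.5) + (1.5)·(1.5) + (-3.5)·(-3.5)) / 3 = 21/3 = 7
  S[X,Y] = ((-0.5)·(0.75) + (2.5)·(0.75) + (1.5)·(-0.25) + (-3.5)·(-1.25)) / 3 = 5.5/3 = 1.8333
  S[X,Z] = ((-0.5)·(0) + (2.5)·(2) + (1.5)·(0) + (-3.5)·(-2)) / 3 = 12/3 = 4
  S[Y,Y] = ((0.75)·(0.75) + (0.75)·(0.75) + (-0.25)·(-0.25) + (-1.25)·(-1.25)) / 3 = 2.75/3 = 0.9167
  S[Y,Z] = ((0.75)·(0) + (0.75)·(2) + (-0.25)·(0) + (-1.25)·(-2)) / 3 = 4/3 = 1.3333
  S[Z,Z] = ((0)·(0) + (2)·(2) + (0)·(0) + (-2)·(-2)) / 3 = 8/3 = 2.6667

S is symmetric (S[j,i] = S[i,j]). Assembling:

S = [[7, 1.8333, 4],
 [1.8333, 0.9167, 1.3333],
 [4, 1.3333, 2.6667]]


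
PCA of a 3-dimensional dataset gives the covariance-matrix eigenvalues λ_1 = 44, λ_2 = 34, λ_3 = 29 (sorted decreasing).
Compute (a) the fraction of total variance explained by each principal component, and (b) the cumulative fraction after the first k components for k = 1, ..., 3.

Step 1 — total variance = trace(Sigma) = Σ λ_i = 44 + 34 + 29 = 107.

Step 2 — fraction explained by component i = λ_i / Σ λ:
  PC1: 44/107 = 0.4112
  PC2: 34/107 = 0.3178
  PC3: 29/107 = 0.271

Step 3 — cumulative fraction after k components = (λ_1 + ... + λ_k) / Σ λ:
  k = 1: 44/107 = 0.4112
  k = 2: (44 + 34)/107 = 78/107 = 0.729
  k = 3: (44 + 34 + 29)/107 = 107/107 = 1

Summary (fraction, with percent):

explained: PC1 0.4112 (41.12%), PC2 0.3178 (31.78%), PC3 0.271 (27.1%);  cumulative: 0.4112, 0.729, 1


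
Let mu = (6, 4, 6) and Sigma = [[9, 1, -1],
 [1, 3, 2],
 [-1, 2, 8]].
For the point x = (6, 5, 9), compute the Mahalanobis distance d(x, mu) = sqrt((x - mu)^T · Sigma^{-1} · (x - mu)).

Step 1 — centre the observation: (x - mu) = (0, 1, 3).

Step 2 — invert Sigma (cofactor / det for 3×3, or solve directly):
  Sigma^{-1} = [[0.1212, -0.0606, 0.0303],
 [-0.0606, 0.4303, -0.1152],
 [0.0303, -0.1152, 0.1576]].

Step 3 — form the quadratic (x - mu)^T · Sigma^{-1} · (x - mu):
  Sigma^{-1} · (x - mu) = (0.0303, 0.0848, 0.3576).
  (x - mu)^T · [Sigma^{-1} · (x - mu)] = (0)·(0.0303) + (1)·(0.0848) + (3)·(0.3576) = 1.1576.

Step 4 — take square root: d = √(1.1576) ≈ 1.0759.

d(x, mu) = √(1.1576) ≈ 1.0759


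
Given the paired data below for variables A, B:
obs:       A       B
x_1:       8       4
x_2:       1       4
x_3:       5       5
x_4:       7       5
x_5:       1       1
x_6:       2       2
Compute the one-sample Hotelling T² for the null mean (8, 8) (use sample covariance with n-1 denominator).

Step 1 — sample mean vector:
  mean(A) = (8 + 1 + 5 + 7 + 1 + 2) / 6 = 24/6 = 4
  mean(B) = (4 + 4 + 5 + 5 + 1 + 2) / 6 = 21/6 = 3.5
  x̄ = (4, 3.5),  deviation x̄ - mu_0 = (4, 3.5) - (8, 8) = (-4, -4.5).

Step 2 — sample covariance matrix, S[i,j] = (1/(n-1)) · Σ_k (x_{k,i} - mean_i) · (x_{k,j} - mean_j), divisor n-1 = 5:
  S[A,A] = ((4)·(4) + (-3)·(-3) + (1)·(1) + (3)·(3) + (-3)·(-3) + (-2)·(-2)) / 5 = 48/5 = 9.6
  S[A,B] = ((4)·(0.5) + (-3)·(0.5) + (1)·(1.5) + (3)·(1.5) + (-3)·(-2.5) + (-2)·(-1.5)) / 5 = 17/5 = 3.4
  S[B,B] = ((0.5)·(0.5) + (0.5)·(0.5) + (1.5)·(1.5) + (1.5)·(1.5) + (-2.5)·(-2.5) + (-1.5)·(-1.5)) / 5 = 13.5/5 = 2.7
  S = [[9.6, 3.4],
 [3.4, 2.7]].

Step 3 — invert S. det(S) = 9.6·2.7 - (3.4)² = 14.36.
  S^{-1} = (1/det) · [[d, -b], [-b, a]] = [[0.188, -0.2368],
 [-0.2368, 0.6685]].

Step 4 — quadratic form (x̄ - mu_0)^T · S^{-1} · (x̄ - mu_0):
  S^{-1} · (x̄ - mu_0) = (0.3134, -2.0613),
  (x̄ - mu_0)^T · [...] = (-4)·(0.3134) + (-4.5)·(-2.0613) = 8.0223.

Step 5 — scale by n: T² = 6 · 8.0223 = 48.1337.

T² ≈ 48.1337


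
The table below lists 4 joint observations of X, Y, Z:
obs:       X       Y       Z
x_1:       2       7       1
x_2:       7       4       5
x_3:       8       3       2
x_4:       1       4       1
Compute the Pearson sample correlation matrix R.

Step 1 — column means:
  mean(X) = (2 + 7 + 8 + 1) / 4 = 18/4 = 4.5
  mean(Y) = (7 + 4 + 3 + 4) / 4 = 18/4 = 4.5
  mean(Z) = (1 + 5 + 2 + 1) / 4 = 9/4 = 2.25

Step 2 — sample variances and covariances s[i,j] = (1/(n-1)) · Σ_k (x_{k,i} - mean_i) · (x_{k,j} - mean_j), with n-1 = 3:
  s[X,X] = ((-2.5)·(-2.5) + (2.5)·(2.5) + (3.5)·(3.5) + (-3.5)·(-3.5)) / 3 = 37/3 = 12.3333
  s[X,Y] = ((-2.5)·(2.5) + (2.5)·(-0.5) + (3.5)·(-1.5) + (-3.5)·(-0.5)) / 3 = -11/3 = -3.6667
  s[X,Z] = ((-2.5)·(-1.25) + (2.5)·(2.75) + (3.5)·(-0.25) + (-3.5)·(-1.25)) / 3 = 13.5/3 = 4.5
  s[Y,Y] = ((2.5)·(2.5) + (-0.5)·(-0.5) + (-1.5)·(-1.5) + (-0.5)·(-0.5)) / 3 = 9/3 = 3
  s[Y,Z] = ((2.5)·(-1.25) + (-0.5)·(2.75) + (-1.5)·(-0.25) + (-0.5)·(-1.25)) / 3 = -3.5/3 = -1.1667
  s[Z,Z] = ((-1.25)·(-1.25) + (2.75)·(2.75) + (-0.25)·(-0.25) + (-1.25)·(-1.25)) / 3 = 10.75/3 = 3.5833
  Sample standard deviations s_i = √(s[i,i]):
  s(X) = √(12.3333) = 3.5119
  s(Y) = √(3) = 1.7321
  s(Z) = √(3.5833) = 1.893

Step 3 — r_{ij} = s_{ij} / (s_i · s_j):
  r[X,X] = 1 (diagonal).
  r[X,Y] = -3.6667 / (3.5119 · 1.7321) = -3.6667 / 6.0828 = -0.6028
  r[X,Z] = 4.5 / (3.5119 · 1.893) = 4.5 / 6.6479 = 0.6769
  r[Y,Y] = 1 (diagonal).
  r[Y,Z] = -1.1667 / (1.7321 · 1.893) = -1.1667 / 3.2787 = -0.3558
  r[Z,Z] = 1 (diagonal).

R is symmetric with unit diagonal. Assembling:

R = [[1, -0.6028, 0.6769],
 [-0.6028, 1, -0.3558],
 [0.6769, -0.3558, 1]]


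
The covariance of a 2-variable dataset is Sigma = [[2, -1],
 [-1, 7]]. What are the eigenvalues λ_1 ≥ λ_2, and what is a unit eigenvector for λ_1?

Step 1 — characteristic polynomial of 2×2 Sigma:
  det(Sigma - λI) = λ² - trace · λ + det = 0.
  trace = 2 + 7 = 9, det = 2·7 - (-1)² = 13.
Step 2 — discriminant:
  Δ = trace² - 4·det = 81 - 52 = 29.
Step 3 — eigenvalues:
  λ = (trace ± √Δ)/2 = (9 ± 5.3852)/2,
  λ_1 = 7.1926,  λ_2 = 1.8074.

Step 4 — unit eigenvector for λ_1: solve (Sigma - λ_1 I)v = 0. First row:
  (2 - 7.1926)·v_x + (-1)·v_y = 0, i.e. (-5.1926)·v_x + (-1)·v_y = 0,
  so v ∝ (b, λ_1 - a) = (-1, 5.1926); multiply by -1 so the first entry is positive: u = (1, -5.1926).
  ||u|| = √((1)² + (-5.1926)²) = √(27.9629) ≈ 5.288,
  v_1 = u/||u|| ≈ (0.1891, -0.982) (||v_1|| = 1).

λ_1 = 7.1926,  λ_2 = 1.8074;  v_1 ≈ (0.1891, -0.982)


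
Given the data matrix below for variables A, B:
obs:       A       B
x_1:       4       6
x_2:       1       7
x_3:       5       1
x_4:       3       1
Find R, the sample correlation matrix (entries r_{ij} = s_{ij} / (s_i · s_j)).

Step 1 — column means:
  mean(A) = (4 + 1 + 5 + 3) / 4 = 13/4 = 3.25
  mean(B) = (6 + 7 + 1 + 1) / 4 = 15/4 = 3.75

Step 2 — sample variances and covariances s[i,j] = (1/(n-1)) · Σ_k (x_{k,i} - mean_i) · (x_{k,j} - mean_j), with n-1 = 3:
  s[A,A] = ((0.75)·(0.75) + (-2.25)·(-2.25) + (1.75)·(1.75) + (-0.25)·(-0.25)) / 3 = 8.75/3 = 2.9167
  s[A,B] = ((0.75)·(2.25) + (-2.25)·(3.25) + (1.75)·(-2.75) + (-0.25)·(-2.75)) / 3 = -9.75/3 = -3.25
  s[B,B] = ((2.25)·(2.25) + (3.25)·(3.25) + (-2.75)·(-2.75) + (-2.75)·(-2.75)) / 3 = 30.75/3 = 10.25
  Sample standard deviations s_i = √(s[i,i]):
  s(A) = √(2.9167) = 1.7078
  s(B) = √(10.25) = 3.2016

Step 3 — r_{ij} = s_{ij} / (s_i · s_j):
  r[A,A] = 1 (diagonal).
  r[A,B] = -3.25 / (1.7078 · 3.2016) = -3.25 / 5.4677 = -0.5944
  r[B,B] = 1 (diagonal).

R is symmetric with unit diagonal. Assembling:

R = [[1, -0.5944],
 [-0.5944, 1]]


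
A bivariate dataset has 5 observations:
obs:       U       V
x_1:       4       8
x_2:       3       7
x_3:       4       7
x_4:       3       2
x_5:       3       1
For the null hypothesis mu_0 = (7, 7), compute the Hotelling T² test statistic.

Step 1 — sample mean vector:
  mean(U) = (4 + 3 + 4 + 3 + 3) / 5 = 17/5 = 3.4
  mean(V) = (8 + 7 + 7 + 2 + 1) / 5 = 25/5 = 5
  x̄ = (3.4, 5),  deviation x̄ - mu_0 = (3.4, 5) - (7, 7) = (-3.6, -2).

Step 2 — sample covariance matrix, S[i,j] = (1/(n-1)) · Σ_k (x_{k,i} - mean_i) · (x_{k,j} - mean_j), divisor n-1 = 4:
  S[U,U] = ((0.6)·(0.6) + (-0.4)·(-0.4) + (0.6)·(0.6) + (-0.4)·(-0.4) + (-0.4)·(-0.4)) / 4 = 1.2/4 = 0.3
  S[U,V] = ((0.6)·(3) + (-0.4)·(2) + (0.6)·(2) + (-0.4)·(-3) + (-0.4)·(-4)) / 4 = 5/4 = 1.25
  S[V,V] = ((3)·(3) + (2)·(2) + (2)·(2) + (-3)·(-3) + (-4)·(-4)) / 4 = 42/4 = 10.5
  S = [[0.3, 1.25],
 [1.25, 10.5]].

Step 3 — invert S. det(S) = 0.3·10.5 - (1.25)² = 1.5875.
  S^{-1} = (1/det) · [[d, -b], [-b, a]] = [[6.6142, -0.7874],
 [-0.7874, 0.189]].

Step 4 — quadratic form (x̄ - mu_0)^T · S^{-1} · (x̄ - mu_0):
  S^{-1} · (x̄ - mu_0) = (-22.2362, 2.4567),
  (x̄ - mu_0)^T · [...] = (-3.6)·(-22.2362) + (-2)·(2.4567) = 75.137.

Step 5 — scale by n: T² = 5 · 75.137 = 375.685.

T² ≈ 375.685


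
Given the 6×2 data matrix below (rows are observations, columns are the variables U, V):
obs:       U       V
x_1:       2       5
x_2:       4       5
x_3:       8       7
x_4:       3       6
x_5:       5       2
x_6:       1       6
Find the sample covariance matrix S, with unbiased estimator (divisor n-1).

Step 1 — column means:
  mean(U) = (2 + 4 + 8 + 3 + 5 + 1) / 6 = 23/6 = 3.8333
  mean(V) = (5 + 5 + 7 + 6 + 2 + 6) / 6 = 31/6 = 5.1667

Step 2 — sample covariance S[i,j] = (1/(n-1)) · Σ_k (x_{k,i} - mean_i) · (x_{k,j} - mean_j), with n-1 = 5.
  S[U,U] = ((-1.8333)·(-1.8333) + (0.1667)·(0.1667) + (4.1667)·(4.1667) + (-0.8333)·(-0.8333) + (1.1667)·(1.1667) + (-2.8333)·(-2.8333)) / 5 = 30.8333/5 = 6.1667
  S[U,V] = ((-1.8333)·(-0.1667) + (0.1667)·(-0.1667) + (4.1667)·(1.8333) + (-0.8333)·(0.8333) + (1.1667)·(-3.1667) + (-2.8333)·(0.8333)) / 5 = 1.1667/5 = 0.2333
  S[V,V] = ((-0.1667)·(-0.1667) + (-0.1667)·(-0.1667) + (1.8333)·(1.8333) + (0.8333)·(0.8333) + (-3.1667)·(-3.1667) + (0.8333)·(0.8333)) / 5 = 14.8333/5 = 2.9667

S is symmetric (S[j,i] = S[i,j]). Assembling:

S = [[6.1667, 0.2333],
 [0.2333, 2.9667]]


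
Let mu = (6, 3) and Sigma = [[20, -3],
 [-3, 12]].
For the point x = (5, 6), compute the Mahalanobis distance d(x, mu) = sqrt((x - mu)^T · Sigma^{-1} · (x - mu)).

Step 1 — centre the observation: (x - mu) = (-1, 3).

Step 2 — invert Sigma. det(Sigma) = 20·12 - (-3)² = 231.
  Sigma^{-1} = (1/det) · [[d, -b], [-b, a]] = [[0.0519, 0.013],
 [0.013, 0.0866]].

Step 3 — form the quadratic (x - mu)^T · Sigma^{-1} · (x - mu):
  Sigma^{-1} · (x - mu) = (-0.013, 0.2468).
  (x - mu)^T · [Sigma^{-1} · (x - mu)] = (-1)·(-0.013) + (3)·(0.2468) = 0.7532.

Step 4 — take square root: d = √(0.7532) ≈ 0.8679.

d(x, mu) = √(0.7532) ≈ 0.8679


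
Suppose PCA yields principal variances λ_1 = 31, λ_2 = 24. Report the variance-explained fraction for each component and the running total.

Step 1 — total variance = trace(Sigma) = Σ λ_i = 31 + 24 = 55.

Step 2 — fraction explained by component i = λ_i / Σ λ:
  PC1: 31/55 = 0.5636
  PC2: 24/55 = 0.4364

Step 3 — cumulative fraction after k components = (λ_1 + ... + λ_k) / Σ λ:
  k = 1: 31/55 = 0.5636
  k = 2: (31 + 24)/55 = 55/55 = 1

Summary (fraction, with percent):

explained: PC1 0.5636 (56.36%), PC2 0.4364 (43.64%);  cumulative: 0.5636, 1


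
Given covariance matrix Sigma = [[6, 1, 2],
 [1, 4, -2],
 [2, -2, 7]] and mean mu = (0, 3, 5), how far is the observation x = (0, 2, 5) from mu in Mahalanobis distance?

Step 1 — centre the observation: (x - mu) = (0, -1, 0).

Step 2 — invert Sigma (cofactor / det for 3×3, or solve directly):
  Sigma^{-1} = [[0.2124, -0.0973, -0.0885],
 [-0.0973, 0.3363, 0.1239],
 [-0.0885, 0.1239, 0.2035]].

Step 3 — form the quadratic (x - mu)^T · Sigma^{-1} · (x - mu):
  Sigma^{-1} · (x - mu) = (0.0973, -0.3363, -0.1239).
  (x - mu)^T · [Sigma^{-1} · (x - mu)] = (0)·(0.0973) + (-1)·(-0.3363) + (0)·(-0.1239) = 0.3363.

Step 4 — take square root: d = √(0.3363) ≈ 0.5799.

d(x, mu) = √(0.3363) ≈ 0.5799


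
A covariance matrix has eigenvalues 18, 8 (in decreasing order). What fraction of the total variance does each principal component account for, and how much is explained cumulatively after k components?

Step 1 — total variance = trace(Sigma) = Σ λ_i = 18 + 8 = 26.

Step 2 — fraction explained by component i = λ_i / Σ λ:
  PC1: 18/26 = 0.6923
  PC2: 8/26 = 0.3077

Step 3 — cumulative fraction after k components = (λ_1 + ... + λ_k) / Σ λ:
  k = 1: 18/26 = 0.6923
  k = 2: (18 + 8)/26 = 26/26 = 1

Summary (fraction, with percent):

explained: PC1 0.6923 (69.23%), PC2 0.3077 (30.77%);  cumulative: 0.6923, 1


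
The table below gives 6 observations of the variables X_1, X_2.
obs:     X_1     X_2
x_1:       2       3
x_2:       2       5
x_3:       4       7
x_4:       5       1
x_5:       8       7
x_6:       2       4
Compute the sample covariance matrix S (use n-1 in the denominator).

Step 1 — column means:
  mean(X_1) = (2 + 2 + 4 + 5 + 8 + 2) / 6 = 23/6 = 3.8333
  mean(X_2) = (3 + 5 + 7 + 1 + 7 + 4) / 6 = 27/6 = 4.5

Step 2 — sample covariance S[i,j] = (1/(n-1)) · Σ_k (x_{k,i} - mean_i) · (x_{k,j} - mean_j), with n-1 = 5.
  S[X_1,X_1] = ((-1.8333)·(-1.8333) + (-1.8333)·(-1.8333) + (0.1667)·(0.1667) + (1.1667)·(1.1667) + (4.1667)·(4.1667) + (-1.8333)·(-1.8333)) / 5 = 28.8333/5 = 5.7667
  S[X_1,X_2] = ((-1.8333)·(-1.5) + (-1.8333)·(0.5) + (0.1667)·(2.5) + (1.1667)·(-3.5) + (4.1667)·(2.5) + (-1.8333)·(-0.5)) / 5 = 9.5/5 = 1.9
  S[X_2,X_2] = ((-1.5)·(-1.5) + (0.5)·(0.5) + (2.5)·(2.5) + (-3.5)·(-3.5) + (2.5)·(2.5) + (-0.5)·(-0.5)) / 5 = 27.5/5 = 5.5

S is symmetric (S[j,i] = S[i,j]). Assembling:

S = [[5.7667, 1.9],
 [1.9, 5.5]]


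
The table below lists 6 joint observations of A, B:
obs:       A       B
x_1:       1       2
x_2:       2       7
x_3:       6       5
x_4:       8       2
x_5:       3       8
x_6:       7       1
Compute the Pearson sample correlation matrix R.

Step 1 — column means:
  mean(A) = (1 + 2 + 6 + 8 + 3 + 7) / 6 = 27/6 = 4.5
  mean(B) = (2 + 7 + 5 + 2 + 8 + 1) / 6 = 25/6 = 4.1667

Step 2 — sample variances and covariances s[i,j] = (1/(n-1)) · Σ_k (x_{k,i} - mean_i) · (x_{k,j} - mean_j), with n-1 = 5:
  s[A,A] = ((-3.5)·(-3.5) + (-2.5)·(-2.5) + (1.5)·(1.5) + (3.5)·(3.5) + (-1.5)·(-1.5) + (2.5)·(2.5)) / 5 = 41.5/5 = 8.3
  s[A,B] = ((-3.5)·(-2.1667) + (-2.5)·(2.8333) + (1.5)·(0.8333) + (3.5)·(-2.1667) + (-1.5)·(3.8333) + (2.5)·(-3.1667)) / 5 = -19.5/5 = -3.9
  s[B,B] = ((-2.1667)·(-2.1667) + (2.8333)·(2.8333) + (0.8333)·(0.8333) + (-2.1667)·(-2.1667) + (3.8333)·(3.8333) + (-3.1667)·(-3.1667)) / 5 = 42.8333/5 = 8.5667
  Sample standard deviations s_i = √(s[i,i]):
  s(A) = √(8.3) = 2.881
  s(B) = √(8.5667) = 2.9269

Step 3 — r_{ij} = s_{ij} / (s_i · s_j):
  r[A,A] = 1 (diagonal).
  r[A,B] = -3.9 / (2.881 · 2.9269) = -3.9 / 8.4323 = -0.4625
  r[B,B] = 1 (diagonal).

R is symmetric with unit diagonal. Assembling:

R = [[1, -0.4625],
 [-0.4625, 1]]
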